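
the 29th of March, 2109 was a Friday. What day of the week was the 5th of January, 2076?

Sunday

Count forward from the earlier date (January 5, 2076) to the later (March 29, 2109):
Day-of-year of January 5, 2076: 5.
Day-of-year of March 29, 2109: 88.
2076 has 366 days, so 366 − 5 = 361 days remain in 2076.
Full years 2077–2108: 25 common + 7 leap = 25×365 + 7×366 = 11687 days.
Total: 361 + 11687 + 88 = 12136 days.
12136 mod 7 = 5, so 5 days before Friday is Sunday.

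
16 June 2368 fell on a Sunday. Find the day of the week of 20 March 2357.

Wednesday

Count forward from the earlier date (March 20, 2357) to the later (June 16, 2368):
From March 20, 2357 to March 20, 2368: 11 years, of which 3 contain a Feb 29 — 8×365 + 3×366 = 4018 days.
March 2368: 31 − 20 = 11 days remain.
Then April (30), May (31): 30 + 31 = 61 days.
June 1–16, 2368: 16 days.
Residual: 88 days.
Total: 4106 days.
4106 mod 7 = 4, so 4 days before Sunday is Wednesday.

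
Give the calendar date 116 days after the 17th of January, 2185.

the 13th of May, 2185

Count 116 days after January 17, 2185:
January 2185: 31 − 17 = 14 days remain.
Then February 2185 (28), March (31), April (30): 28 + 31 + 30 = 89 days.
May 1–13, 2185: 13 days.
Total: 14 + 89 + 13 = 116 days.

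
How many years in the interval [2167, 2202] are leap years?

Years divisible by 4 in [2167, 2202]: 2168, 2172, 2176, 2180, 2184, 2188, 2192, 2196, 2200.
Of these, 2200 is divisible by 100 but not 400, so not leap.
Leap years: 9 − 1 = 8.

8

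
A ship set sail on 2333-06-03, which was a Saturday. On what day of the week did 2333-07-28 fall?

Friday

June 2333: 30 − 3 = 27 days remain.
July 1–28, 2333: 28 days.
Total: 27 + 28 = 55 days.
55 mod 7 = 6, so 6 days after Saturday is Friday.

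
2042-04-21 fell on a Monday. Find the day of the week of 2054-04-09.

From April 21, 2042 to April 21, 2053: 11 years, of which 3 contain a Feb 29 — 8×365 + 3×366 = 4018 days.
April 2053: 30 − 21 = 9 days remain.
Then 11 full months totalling 335 days.
April 1–9, 2054: 9 days.
Residual: 353 days.
Total: 4371 days.
4371 mod 7 = 3, so 3 days after Monday is Thursday.

Thursday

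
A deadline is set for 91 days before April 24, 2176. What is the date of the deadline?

January 24, 2176

Count 91 days before April 24, 2176:
January 2176: 31 − 24 = 7 days remain.
Then February 2176 (29), March (31): 29 + 31 = 60 days.
April 1–24, 2176: 24 days.
Total: 7 + 60 + 24 = 91 days.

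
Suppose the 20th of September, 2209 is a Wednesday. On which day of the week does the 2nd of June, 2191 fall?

Thursday

Count forward from the earlier date (June 2, 2191) to the later (September 20, 2209):
Day-of-year of June 2, 2191: 153.
Day-of-year of September 20, 2209: 263.
2191 has 365 days, so 365 − 153 = 212 days remain in 2191.
Full years 2192–2208: 13 common + 4 leap = 13×365 + 4×366 = 6209 days.
Total: 212 + 6209 + 263 = 6684 days.
6684 mod 7 = 6, so 6 days before Wednesday is Thursday.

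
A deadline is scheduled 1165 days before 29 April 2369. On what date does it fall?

19 February 2366

Count 1165 days before April 29, 2369:
February 19, 2366 → February 19, 2367: 365 days.
February 19, 2367 → February 19, 2368: 365 days.
February 19, 2368 → February 19, 2369: 366 days (2368 is a leap year).
February 2369: 28 − 19 = 9 days remain (2369 is not a leap year, so February has 28 days).
Then March (31): 31 days.
April 1–29, 2369: 29 days.
Residual: 69 days.
Total: 1165 days.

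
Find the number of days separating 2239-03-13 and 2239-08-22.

March 2239: 31 − 13 = 18 days remain.
Then April (30), May (31), June (30), July (31): 30 + 31 + 30 + 31 = 122 days.
August 1–22, 2239: 22 days.
Total: 18 + 122 + 22 = 162 days.

162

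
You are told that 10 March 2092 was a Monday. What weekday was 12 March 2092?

Wednesday

Within March 2092: 12 − 10 = 2 days.
2 mod 7 = 2, so 2 days after Monday is Wednesday.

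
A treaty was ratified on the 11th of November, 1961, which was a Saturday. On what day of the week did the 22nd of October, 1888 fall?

Count forward from the earlier date (October 22, 1888) to the later (November 11, 1961):
Day-of-year of October 22, 1888: 296.
Day-of-year of November 11, 1961: 315.
1888 has 366 days, so 366 − 296 = 70 days remain in 1888.
Full years 1889–1960: 55 common + 17 leap = 55×365 + 17×366 = 26297 days.
Total: 70 + 26297 + 315 = 26682 days.
26682 mod 7 = 5, so 5 days before Saturday is Monday.

Monday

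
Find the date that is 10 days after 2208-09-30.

2208-10-10

Count 10 days after September 30, 2208:
September 2208: 30 − 30 = 0 days remain.
October 1–10, 2208: 10 days.
Total: 0 + 10 = 10 days.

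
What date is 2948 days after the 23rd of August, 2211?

the 18th of September, 2219

Count 2948 days after August 23, 2211:
From August 23, 2211 to August 23, 2219: 8 years, of which 2 contain a Feb 29 — 6×365 + 2×366 = 2922 days.
August 2219: 31 − 23 = 8 days remain.
September 1–18, 2219: 18 days.
Residual: 26 days.
Total: 2948 days.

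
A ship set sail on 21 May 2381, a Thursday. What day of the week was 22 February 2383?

May 21, 2381 → May 21, 2382: 365 days.
May 2382: 31 − 21 = 10 days remain.
Then June (30), July (31), August (31), September (30), October (31), November (30), December (31), January (31): 30 + 31 + 31 + 30 + 31 + 30 + 31 + 31 = 245 days.
February 1–22, 2383: 22 days (2383 is not a leap year).
Residual: 277 days.
Total: 642 days.
642 mod 7 = 5, so 5 days after Thursday is Tuesday.

Tuesday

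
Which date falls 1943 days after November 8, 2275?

March 4, 2281

Count 1943 days after November 8, 2275:
Day-of-year of November 8, 2275: 312.
Day-of-year of March 4, 2281: 63.
2275 has 365 days, so 365 − 312 = 53 days remain in 2275.
Full years: 2276: 366; 2277: 365; 2278: 365; 2279: 365; 2280: 366. Sum = 1827.
Total: 53 + 1827 + 63 = 1943 days.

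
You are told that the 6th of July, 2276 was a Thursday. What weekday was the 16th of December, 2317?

Sunday

From July 6, 2276 to July 6, 2317: 41 years, of which 9 contain a Feb 29 — 32×365 + 9×366 = 14974 days.
(2300 is not a leap year (divisible by 100 but not 400).)
July 2317: 31 − 6 = 25 days remain.
Then August (31), September (30), October (31), November (30): 31 + 30 + 31 + 30 = 122 days.
December 1–16, 2317: 16 days.
Residual: 163 days.
Total: 15137 days.
15137 mod 7 = 3, so 3 days after Thursday is Sunday.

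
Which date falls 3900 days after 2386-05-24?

2397-01-26

Count 3900 days after May 24, 2386:
Day-of-year of May 24, 2386: 144.
Day-of-year of January 26, 2397: 26.
2386 has 365 days, so 365 − 144 = 221 days remain in 2386.
Full years 2387–2396: 7 common + 3 leap = 7×365 + 3×366 = 3653 days.
Total: 221 + 3653 + 26 = 3900 days.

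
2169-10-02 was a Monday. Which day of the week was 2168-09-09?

Count forward from the earlier date (September 9, 2168) to the later (October 2, 2169):
Day-of-year of September 9, 2168: 253.
Day-of-year of October 2, 2169: 275.
2168 has 366 days, so 366 − 253 = 113 days remain in 2168.
Total: 113 + 275 = 388 days.
388 mod 7 = 3, so 3 days before Monday is Friday.

Friday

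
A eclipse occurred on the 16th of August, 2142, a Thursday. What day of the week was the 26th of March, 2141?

Sunday

Count forward from the earlier date (March 26, 2141) to the later (August 16, 2142):
March 26, 2141 → March 26, 2142: 365 days.
March 2142: 31 − 26 = 5 days remain.
Then April (30), May (31), June (30), July (31): 30 + 31 + 30 + 31 = 122 days.
August 1–16, 2142: 16 days.
Residual: 143 days.
Total: 508 days.
508 mod 7 = 4, so 4 days before Thursday is Sunday.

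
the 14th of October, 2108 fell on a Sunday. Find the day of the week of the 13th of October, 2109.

Sunday

October 2108: 31 − 14 = 17 days remain.
Then 11 full months totalling 334 days.
October 1–13, 2109: 13 days.
Residual: 364 days.
Total: 364 days.
364 is a multiple of 7, so the 13th of October, 2109 falls on the same weekday: Sunday.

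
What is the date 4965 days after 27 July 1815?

28 February 1829

Count 4965 days after July 27, 1815:
Day-of-year of July 27, 1815: 208.
Day-of-year of February 28, 1829: 59.
1815 has 365 days, so 365 − 208 = 157 days remain in 1815.
Full years 1816–1828: 9 common + 4 leap = 9×365 + 4×366 = 4749 days.
Total: 157 + 4749 + 59 = 4965 days.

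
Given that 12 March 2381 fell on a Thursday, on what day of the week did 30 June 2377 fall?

Count forward from the earlier date (June 30, 2377) to the later (March 12, 2381):
June 30, 2377 → June 30, 2378: 365 days.
June 30, 2378 → June 30, 2379: 365 days.
June 30, 2379 → June 30, 2380: 366 days (2380 is a leap year).
June 2380: 30 − 30 = 0 days remain.
Then July (31), August (31), September (30), October (31), November (30), December (31), January (31), February 2381 (28): 31 + 31 + 30 + 31 + 30 + 31 + 31 + 28 = 243 days.
March 1–12, 2381: 12 days.
Residual: 255 days.
Total: 1351 days.
1351 is a multiple of 7, so 30 June 2377 falls on the same weekday: Thursday.

Thursday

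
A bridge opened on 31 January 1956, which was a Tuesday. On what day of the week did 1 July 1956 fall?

January 1956: 31 − 31 = 0 days remain.
Then February 1956 (29), March (31), April (30), May (31), June (30): 29 + 31 + 30 + 31 + 30 = 151 days.
July 1, 1956: 1 day.
Total: 0 + 151 + 1 = 152 days.
152 mod 7 = 5, so 5 days after Tuesday is Sunday.

Sunday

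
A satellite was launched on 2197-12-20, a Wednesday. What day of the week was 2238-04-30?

Monday

Day-of-year of December 20, 2197: 354.
Day-of-year of April 30, 2238: 120.
2197 has 365 days, so 365 − 354 = 11 days remain in 2197.
Full years 2198–2237: 31 common + 9 leap = 31×365 + 9×366 = 14609 days.
Total: 11 + 14609 + 120 = 14740 days.
14740 mod 7 = 5, so 5 days after Wednesday is Monday.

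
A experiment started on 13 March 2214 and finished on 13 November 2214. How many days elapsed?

245

March 2214: 31 − 13 = 18 days remain.
Then April (30), May (31), June (30), July (31), August (31), September (30), October (31): 30 + 31 + 30 + 31 + 31 + 30 + 31 = 214 days.
November 1–13, 2214: 13 days.
Total: 18 + 214 + 13 = 245 days.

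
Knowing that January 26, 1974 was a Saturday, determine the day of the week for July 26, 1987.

Sunday

Day-of-year of January 26, 1974: 26.
Day-of-year of July 26, 1987: 207.
1974 has 365 days, so 365 − 26 = 339 days remain in 1974.
Full years 1975–1986: 9 common + 3 leap = 9×365 + 3×366 = 4383 days.
Total: 339 + 4383 + 207 = 4929 days.
4929 mod 7 = 1, so 1 day after Saturday is Sunday.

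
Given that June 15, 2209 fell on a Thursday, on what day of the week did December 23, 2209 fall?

June 2209: 30 − 15 = 15 days remain.
Then July (31), August (31), September (30), October (31), November (30): 31 + 31 + 30 + 31 + 30 = 153 days.
December 1–23, 2209: 23 days.
Total: 15 + 153 + 23 = 191 days.
191 mod 7 = 2, so 2 days after Thursday is Saturday.

Saturday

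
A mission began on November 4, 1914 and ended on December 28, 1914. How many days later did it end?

November 1914: 30 − 4 = 26 days remain.
December 1–28, 1914: 28 days.
Total: 26 + 28 = 54 days.

54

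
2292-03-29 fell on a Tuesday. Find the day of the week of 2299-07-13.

Thursday

Day-of-year of March 29, 2292: 89.
Day-of-year of July 13, 2299: 194.
2292 has 366 days, so 366 − 89 = 277 days remain in 2292.
Full years: 2293: 365; 2294: 365; 2295: 365; 2296: 366; 2297: 365; 2298: 365. Sum = 2191.
Total: 277 + 2191 + 194 = 2662 days.
2662 mod 7 = 2, so 2 days after Tuesday is Thursday.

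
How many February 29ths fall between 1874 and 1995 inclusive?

29

Years divisible by 4: 1876, 1880, …, 1992 — 30 in all.
Of these, 1900 is divisible by 100 but not 400, so not leap.
Leap years: 30 − 1 = 29.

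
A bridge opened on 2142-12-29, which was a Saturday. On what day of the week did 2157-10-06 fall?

Thursday

From December 29, 2142 to December 29, 2156: 14 years, of which 4 contain a Feb 29 — 10×365 + 4×366 = 5114 days.
December 2156: 31 − 29 = 2 days remain.
Then 9 full months totalling 273 days.
October 1–6, 2157: 6 days.
Residual: 281 days.
Total: 5395 days.
5395 mod 7 = 5, so 5 days after Saturday is Thursday.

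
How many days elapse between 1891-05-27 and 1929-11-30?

From May 27, 1891 to May 27, 1929: 38 years, of which 9 contain a Feb 29 — 29×365 + 9×366 = 13879 days.
(1900 is not a leap year (divisible by 100 but not 400).)
May 1929: 31 − 27 = 4 days remain.
Then June (30), July (31), August (31), September (30), October (31): 30 + 31 + 31 + 30 + 31 = 153 days.
November 1–30, 1929: 30 days.
Residual: 187 days.
Total: 14066 days.

14066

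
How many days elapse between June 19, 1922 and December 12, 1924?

June 19, 1922 → June 19, 1923: 365 days.
June 19, 1923 → June 19, 1924: 366 days (1924 is a leap year).
June 1924: 30 − 19 = 11 days remain.
Then July (31), August (31), September (30), October (31), November (30): 31 + 31 + 30 + 31 + 30 = 153 days.
December 1–12, 1924: 12 days.
Residual: 176 days.
Total: 907 days.

907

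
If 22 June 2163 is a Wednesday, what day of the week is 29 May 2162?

Count forward from the earlier date (May 29, 2162) to the later (June 22, 2163):
May 2162: 31 − 29 = 2 days remain.
Then 12 full months totalling 365 days.
June 1–22, 2163: 22 days.
Total: 2 + 365 + 22 = 389 days.
389 mod 7 = 4, so 4 days before Wednesday is Saturday.

Saturday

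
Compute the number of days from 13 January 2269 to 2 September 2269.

232

January 2269: 31 − 13 = 18 days remain.
Then February 2269 (28), March (31), April (30), May (31), June (30), July (31), August (31): 28 + 31 + 30 + 31 + 30 + 31 + 31 = 212 days.
September 1–2, 2269: 2 days.
Total: 18 + 212 + 2 = 232 days.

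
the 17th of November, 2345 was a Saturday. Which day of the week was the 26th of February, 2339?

Sunday

Count forward from the earlier date (February 26, 2339) to the later (November 17, 2345):
February 26, 2339 → February 26, 2340: 365 days.
February 26, 2340 → February 26, 2341: 366 days (2340 is a leap year).
February 26, 2341 → February 26, 2342: 365 days.
February 26, 2342 → February 26, 2343: 365 days.
February 26, 2343 → February 26, 2344: 365 days.
February 26, 2344 → February 26, 2345: 366 days (2344 is a leap year).
February 2345: 28 − 26 = 2 days remain (2345 is not a leap year, so February has 28 days).
Then March (31), April (30), May (31), June (30), July (31), August (31), September (30), October (31): 31 + 30 + 31 + 30 + 31 + 31 + 30 + 31 = 245 days.
November 1–17, 2345: 17 days.
Residual: 264 days.
Total: 2456 days.
2456 mod 7 = 6, so 6 days before Saturday is Sunday.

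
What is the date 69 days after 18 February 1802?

28 April 1802

Count 69 days after February 18, 1802:
February 1802: 28 − 18 = 10 days remain (1802 is not a leap year, so February has 28 days).
Then March (31): 31 days.
April 1–28, 1802: 28 days.
Total: 10 + 31 + 28 = 69 days.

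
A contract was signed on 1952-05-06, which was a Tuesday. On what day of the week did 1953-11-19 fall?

May 6, 1952 → May 6, 1953: 365 days.
May 1953: 31 − 6 = 25 days remain.
Then June (30), July (31), August (31), September (30), October (31): 30 + 31 + 31 + 30 + 31 = 153 days.
November 1–19, 1953: 19 days.
Residual: 197 days.
Total: 562 days.
562 mod 7 = 2, so 2 days after Tuesday is Thursday.

Thursday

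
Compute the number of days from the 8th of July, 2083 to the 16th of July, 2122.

14252

Day-of-year of July 8, 2083: 189.
Day-of-year of July 16, 2122: 197.
2083 has 365 days, so 365 − 189 = 176 days remain in 2083.
Full years 2084–2121: 29 common + 9 leap = 29×365 + 9×366 = 13879 days.
Total: 176 + 13879 + 197 = 14252 days.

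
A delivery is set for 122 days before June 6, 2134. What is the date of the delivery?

February 4, 2134

Count 122 days before June 6, 2134:
February 2134: 28 − 4 = 24 days remain (2134 is not a leap year, so February has 28 days).
Then March (31), April (30), May (31): 31 + 30 + 31 = 92 days.
June 1–6, 2134: 6 days.
Total: 24 + 92 + 6 = 122 days.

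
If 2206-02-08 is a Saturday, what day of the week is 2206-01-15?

Count forward from the earlier date (January 15, 2206) to the later (February 8, 2206):
January 2206: 31 − 15 = 16 days remain.
February 1–8, 2206: 8 days (2206 is not a leap year).
Total: 16 + 8 = 24 days.
24 mod 7 = 3, so 3 days before Saturday is Wednesday.

Wednesday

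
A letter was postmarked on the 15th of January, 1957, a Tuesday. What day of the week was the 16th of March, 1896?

Monday

Count forward from the earlier date (March 16, 1896) to the later (January 15, 1957):
From March 16, 1896 to March 16, 1956: 60 years, of which 14 contain a Feb 29 — 46×365 + 14×366 = 21914 days.
(1900 is not a leap year (divisible by 100 but not 400).)
March 1956: 31 − 16 = 15 days remain.
Then 9 full months totalling 275 days.
January 1–15, 1957: 15 days.
Residual: 305 days.
Total: 22219 days.
22219 mod 7 = 1, so 1 day before Tuesday is Monday.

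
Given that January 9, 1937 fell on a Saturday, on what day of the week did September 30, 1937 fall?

January 1937: 31 − 9 = 22 days remain.
Then February 1937 (28), March (31), April (30), May (31), June (30), July (31), August (31): 28 + 31 + 30 + 31 + 30 + 31 + 31 = 212 days.
September 1–30, 1937: 30 days.
Total: 22 + 212 + 30 = 264 days.
264 mod 7 = 5, so 5 days after Saturday is Thursday.

Thursday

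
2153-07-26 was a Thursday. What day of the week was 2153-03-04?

Sunday

Count forward from the earlier date (March 4, 2153) to the later (July 26, 2153):
March 2153: 31 − 4 = 27 days remain.
Then April (30), May (31), June (30): 30 + 31 + 30 = 91 days.
July 1–26, 2153: 26 days.
Total: 27 + 91 + 26 = 144 days.
144 mod 7 = 4, so 4 days before Thursday is Sunday.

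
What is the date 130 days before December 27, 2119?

August 19, 2119

Count 130 days before December 27, 2119:
August 2119: 31 − 19 = 12 days remain.
Then September (30), October (31), November (30): 30 + 31 + 30 = 91 days.
December 1–27, 2119: 27 days.
Total: 12 + 91 + 27 = 130 days.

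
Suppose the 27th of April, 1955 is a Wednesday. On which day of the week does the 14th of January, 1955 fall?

Friday

Count forward from the earlier date (January 14, 1955) to the later (April 27, 1955):
January 1955: 31 − 14 = 17 days remain.
Then February 1955 (28), March (31): 28 + 31 = 59 days.
April 1–27, 1955: 27 days.
Total: 17 + 59 + 27 = 103 days.
103 mod 7 = 5, so 5 days before Wednesday is Friday.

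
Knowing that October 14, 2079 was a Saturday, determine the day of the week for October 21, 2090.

Day-of-year of October 14, 2079: 287.
Day-of-year of October 21, 2090: 294.
2079 has 365 days, so 365 − 287 = 78 days remain in 2079.
Full years 2080–2089: 7 common + 3 leap = 7×365 + 3×366 = 3653 days.
Total: 78 + 3653 + 294 = 4025 days.
4025 is a multiple of 7, so October 21, 2090 falls on the same weekday: Saturday.

Saturday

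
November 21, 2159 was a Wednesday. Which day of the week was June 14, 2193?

From November 21, 2159 to November 21, 2192: 33 years, of which 9 contain a Feb 29 — 24×365 + 9×366 = 12054 days.
November 2192: 30 − 21 = 9 days remain.
Then December (31), January (31), February 2193 (28), March (31), April (30), May (31): 31 + 31 + 28 + 31 + 30 + 31 = 182 days.
June 1–14, 2193: 14 days.
Residual: 205 days.
Total: 12259 days.
12259 mod 7 = 2, so 2 days after Wednesday is Friday.

Friday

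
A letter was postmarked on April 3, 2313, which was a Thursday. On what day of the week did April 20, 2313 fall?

Within April 2313: 20 − 3 = 17 days.
17 mod 7 = 3, so 3 days after Thursday is Sunday.

Sunday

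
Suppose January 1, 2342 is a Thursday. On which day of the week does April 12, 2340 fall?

Friday

Count forward from the earlier date (April 12, 2340) to the later (January 1, 2342):
April 12, 2340 → April 12, 2341: 365 days.
April 2341: 30 − 12 = 18 days remain.
Then May (31), June (30), July (31), August (31), September (30), October (31), November (30), December (31): 31 + 30 + 31 + 31 + 30 + 31 + 30 + 31 = 245 days.
January 1, 2342: 1 day.
Residual: 264 days.
Total: 629 days.
629 mod 7 = 6, so 6 days before Thursday is Friday.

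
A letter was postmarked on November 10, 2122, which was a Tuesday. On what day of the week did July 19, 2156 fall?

Monday

From November 10, 2122 to November 10, 2155: 33 years, of which 8 contain a Feb 29 — 25×365 + 8×366 = 12053 days.
November 2155: 30 − 10 = 20 days remain.
Then December (31), January (31), February 2156 (29), March (31), April (30), May (31), June (30): 31 + 31 + 29 + 31 + 30 + 31 + 30 = 213 days.
July 1–19, 2156: 19 days.
Residual: 252 days.
Total: 12305 days.
12305 mod 7 = 6, so 6 days after Tuesday is Monday.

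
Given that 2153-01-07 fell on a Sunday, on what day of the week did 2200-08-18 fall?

Day-of-year of January 7, 2153: 7.
Day-of-year of August 18, 2200: 230.
2153 has 365 days, so 365 − 7 = 358 days remain in 2153.
Full years 2154–2199: 35 common + 11 leap = 35×365 + 11×366 = 16801 days.
Total: 358 + 16801 + 230 = 17389 days.
17389 mod 7 = 1, so 1 day after Sunday is Monday.

Monday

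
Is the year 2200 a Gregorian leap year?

2200 is not a leap year (divisible by 100 but not 400).

No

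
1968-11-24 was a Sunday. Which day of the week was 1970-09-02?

November 24, 1968 → November 24, 1969: 365 days.
November 1969: 30 − 24 = 6 days remain.
Then 9 full months totalling 274 days.
September 1–2, 1970: 2 days.
Residual: 282 days.
Total: 647 days.
647 mod 7 = 3, so 3 days after Sunday is Wednesday.

Wednesday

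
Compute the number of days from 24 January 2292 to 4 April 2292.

71

January 2292: 31 − 24 = 7 days remain.
Then February 2292 (29), March (31): 29 + 31 = 60 days.
April 1–4, 2292: 4 days.
Total: 7 + 60 + 4 = 71 days.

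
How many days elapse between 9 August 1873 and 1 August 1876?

1088

August 9, 1873 → August 9, 1874: 365 days.
August 9, 1874 → August 9, 1875: 365 days.
August 1875: 31 − 9 = 22 days remain.
Then 11 full months totalling 335 days.
August 1, 1876: 1 day.
Residual: 358 days.
Total: 1088 days.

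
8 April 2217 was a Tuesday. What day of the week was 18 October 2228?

Saturday

From April 8, 2217 to April 8, 2228: 11 years, of which 3 contain a Feb 29 — 8×365 + 3×366 = 4018 days.
April 2228: 30 − 8 = 22 days remain.
Then May (31), June (30), July (31), August (31), September (30): 31 + 30 + 31 + 31 + 30 = 153 days.
October 1–18, 2228: 18 days.
Residual: 193 days.
Total: 4211 days.
4211 mod 7 = 4, so 4 days after Tuesday is Saturday.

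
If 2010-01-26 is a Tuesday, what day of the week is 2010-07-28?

January 2010: 31 − 26 = 5 days remain.
Then February 2010 (28), March (31), April (30), May (31), June (30): 28 + 31 + 30 + 31 + 30 = 150 days.
July 1–28, 2010: 28 days.
Total: 5 + 150 + 28 = 183 days.
183 mod 7 = 1, so 1 day after Tuesday is Wednesday.

Wednesday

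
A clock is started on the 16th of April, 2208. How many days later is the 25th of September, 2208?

162

April 2208: 30 − 16 = 14 days remain.
Then May (31), June (30), July (31), August (31): 31 + 30 + 31 + 31 = 123 days.
September 1–25, 2208: 25 days.
Total: 14 + 123 + 25 = 162 days.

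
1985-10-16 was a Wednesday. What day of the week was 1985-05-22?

Wednesday

Count forward from the earlier date (May 22, 1985) to the later (October 16, 1985):
May 1985: 31 − 22 = 9 days remain.
Then June (30), July (31), August (31), September (30): 30 + 31 + 31 + 30 = 122 days.
October 1–16, 1985: 16 days.
Total: 9 + 122 + 16 = 147 days.
147 is a multiple of 7, so 1985-05-22 falls on the same weekday: Wednesday.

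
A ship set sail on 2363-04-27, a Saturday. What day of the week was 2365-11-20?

Day-of-year of April 27, 2363: 117.
Day-of-year of November 20, 2365: 324.
2363 has 365 days, so 365 − 117 = 248 days remain in 2363.
Full years: 2364: 366. Sum = 366.
Total: 248 + 366 + 324 = 938 days.
938 is a multiple of 7, so 2365-11-20 falls on the same weekday: Saturday.

Saturday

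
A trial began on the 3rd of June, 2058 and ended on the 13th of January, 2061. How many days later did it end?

June 3, 2058 → June 3, 2059: 365 days.
June 3, 2059 → June 3, 2060: 366 days (2060 is a leap year).
June 2060: 30 − 3 = 27 days remain.
Then July (31), August (31), September (30), October (31), November (30), December (31): 31 + 31 + 30 + 31 + 30 + 31 = 184 days.
January 1–13, 2061: 13 days.
Residual: 224 days.
Total: 955 days.

955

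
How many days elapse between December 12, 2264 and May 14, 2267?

Day-of-year of December 12, 2264: 347.
Day-of-year of May 14, 2267: 134.
2264 has 366 days, so 366 − 347 = 19 days remain in 2264.
Full years: 2265: 365; 2266: 365. Sum = 730.
Total: 19 + 730 + 134 = 883 days.

883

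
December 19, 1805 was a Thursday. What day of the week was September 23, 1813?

Day-of-year of December 19, 1805: 353.
Day-of-year of September 23, 1813: 266.
1805 has 365 days, so 365 − 353 = 12 days remain in 1805.
Full years 1806–1812: 5 common + 2 leap = 5×365 + 2×366 = 2557 days.
Total: 12 + 2557 + 266 = 2835 days.
2835 is a multiple of 7, so September 23, 1813 falls on the same weekday: Thursday.

Thursday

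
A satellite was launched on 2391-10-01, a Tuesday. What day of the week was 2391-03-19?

Count forward from the earlier date (March 19, 2391) to the later (October 1, 2391):
March 2391: 31 − 19 = 12 days remain.
Then April (30), May (31), June (30), July (31), August (31), September (30): 30 + 31 + 30 + 31 + 31 + 30 = 183 days.
October 1, 2391: 1 day.
Total: 12 + 183 + 1 = 196 days.
196 is a multiple of 7, so 2391-03-19 falls on the same weekday: Tuesday.

Tuesday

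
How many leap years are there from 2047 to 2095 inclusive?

Years divisible by 4 in [2047, 2095]: 2048, 2052, 2056, 2060, 2064, 2068, 2072, 2076, 2080, 2084, 2088, 2092.
No century exceptions apply. Count: 12.

12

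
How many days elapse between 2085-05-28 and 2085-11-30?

186

May 2085: 31 − 28 = 3 days remain.
Then June (30), July (31), August (31), September (30), October (31): 30 + 31 + 31 + 30 + 31 = 153 days.
November 1–30, 2085: 30 days.
Total: 3 + 153 + 30 = 186 days.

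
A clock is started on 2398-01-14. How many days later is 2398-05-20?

January 2398: 31 − 14 = 17 days remain.
Then February 2398 (28), March (31), April (30): 28 + 31 + 30 = 89 days.
May 1–20, 2398: 20 days.
Total: 17 + 89 + 20 = 126 days.

126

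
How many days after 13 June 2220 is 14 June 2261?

Day-of-year of June 13, 2220: 165.
Day-of-year of June 14, 2261: 165.
2220 has 366 days, so 366 − 165 = 201 days remain in 2220.
Full years 2221–2260: 30 common + 10 leap = 30×365 + 10×366 = 14610 days.
Total: 201 + 14610 + 165 = 14976 days.

14976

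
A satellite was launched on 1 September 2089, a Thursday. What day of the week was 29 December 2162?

Wednesday

Day-of-year of September 1, 2089: 244.
Day-of-year of December 29, 2162: 363.
2089 has 365 days, so 365 − 244 = 121 days remain in 2089.
Full years 2090–2161: 55 common + 17 leap = 55×365 + 17×366 = 26297 days.
Total: 121 + 26297 + 363 = 26781 days.
26781 mod 7 = 6, so 6 days after Thursday is Wednesday.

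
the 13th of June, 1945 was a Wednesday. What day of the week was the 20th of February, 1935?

Wednesday

Count forward from the earlier date (February 20, 1935) to the later (June 13, 1945):
From February 20, 1935 to February 20, 1945: 10 years, of which 3 contain a Feb 29 — 7×365 + 3×366 = 3653 days.
February 1945: 28 − 20 = 8 days remain (1945 is not a leap year, so February has 28 days).
Then March (31), April (30), May (31): 31 + 30 + 31 = 92 days.
June 1–13, 1945: 13 days.
Residual: 113 days.
Total: 3766 days.
3766 is a multiple of 7, so the 20th of February, 1935 falls on the same weekday: Wednesday.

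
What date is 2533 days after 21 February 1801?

29 January 1808

Count 2533 days after February 21, 1801:
February 21, 1801 → February 21, 1802: 365 days.
February 21, 1802 → February 21, 1803: 365 days.
February 21, 1803 → February 21, 1804: 365 days.
February 21, 1804 → February 21, 1805: 366 days (1804 is a leap year).
February 21, 1805 → February 21, 1806: 365 days.
February 21, 1806 → February 21, 1807: 365 days.
February 1807: 28 − 21 = 7 days remain (1807 is not a leap year, so February has 28 days).
Then 10 full months totalling 306 days.
January 1–29, 1808: 29 days.
Residual: 342 days.
Total: 2533 days.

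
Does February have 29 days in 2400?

2400 is a leap year (divisible by 400).

Yes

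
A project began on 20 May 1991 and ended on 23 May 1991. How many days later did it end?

Within May 1991: 23 − 20 = 3 days.

3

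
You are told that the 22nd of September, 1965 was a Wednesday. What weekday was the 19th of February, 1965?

Friday

Count forward from the earlier date (February 19, 1965) to the later (September 22, 1965):
February 1965: 28 − 19 = 9 days remain (1965 is not a leap year, so February has 28 days).
Then March (31), April (30), May (31), June (30), July (31), August (31): 31 + 30 + 31 + 30 + 31 + 31 = 184 days.
September 1–22, 1965: 22 days.
Total: 9 + 184 + 22 = 215 days.
215 mod 7 = 5, so 5 days before Wednesday is Friday.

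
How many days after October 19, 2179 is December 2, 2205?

9540

From October 19, 2179 to October 19, 2205: 26 years, of which 6 contain a Feb 29 — 20×365 + 6×366 = 9496 days.
(2200 is not a leap year (divisible by 100 but not 400).)
October 2205: 31 − 19 = 12 days remain.
Then November (30): 30 days.
December 1–2, 2205: 2 days.
Residual: 44 days.
Total: 9540 days.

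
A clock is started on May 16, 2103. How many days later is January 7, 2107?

Day-of-year of May 16, 2103: 136.
Day-of-year of January 7, 2107: 7.
2103 has 365 days, so 365 − 136 = 229 days remain in 2103.
Full years: 2104: 366; 2105: 365; 2106: 365. Sum = 1096.
Total: 229 + 1096 + 7 = 1332 days.

1332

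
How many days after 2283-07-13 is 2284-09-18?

Day-of-year of July 13, 2283: 194.
Day-of-year of September 18, 2284: 262.
2283 has 365 days, so 365 − 194 = 171 days remain in 2283.
Total: 171 + 262 = 433 days.

433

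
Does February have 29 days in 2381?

2381 is not a leap year.

No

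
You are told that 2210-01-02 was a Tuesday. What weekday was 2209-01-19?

Thursday

Count forward from the earlier date (January 19, 2209) to the later (January 2, 2210):
January 2209: 31 − 19 = 12 days remain.
Then 11 full months totalling 334 days.
January 1–2, 2210: 2 days.
Residual: 348 days.
Total: 348 days.
348 mod 7 = 5, so 5 days before Tuesday is Thursday.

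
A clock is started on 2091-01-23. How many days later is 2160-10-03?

25455

From January 23, 2091 to January 23, 2160: 69 years, of which 16 contain a Feb 29 — 53×365 + 16×366 = 25201 days.
(2100 is not a leap year (divisible by 100 but not 400).)
January 2160: 31 − 23 = 8 days remain.
Then February 2160 (29), March (31), April (30), May (31), June (30), July (31), August (31), September (30): 29 + 31 + 30 + 31 + 30 + 31 + 31 + 30 = 243 days.
October 1–3, 2160: 3 days.
Residual: 254 days.
Total: 25455 days.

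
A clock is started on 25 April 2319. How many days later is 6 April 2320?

Day-of-year of April 25, 2319: 115.
Day-of-year of April 6, 2320: 97.
2319 has 365 days, so 365 − 115 = 250 days remain in 2319.
Total: 250 + 97 = 347 days.

347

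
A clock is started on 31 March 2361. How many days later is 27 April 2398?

13541

Day-of-year of March 31, 2361: 90.
Day-of-year of April 27, 2398: 117.
2361 has 365 days, so 365 − 90 = 275 days remain in 2361.
Full years 2362–2397: 27 common + 9 leap = 27×365 + 9×366 = 13149 days.
Total: 275 + 13149 + 117 = 13541 days.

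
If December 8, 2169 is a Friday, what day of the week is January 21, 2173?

Thursday

December 8, 2169 → December 8, 2170: 365 days.
December 8, 2170 → December 8, 2171: 365 days.
December 8, 2171 → December 8, 2172: 366 days (2172 is a leap year).
December 2172: 31 − 8 = 23 days remain.
January 1–21, 2173: 21 days.
Residual: 44 days.
Total: 1140 days.
1140 mod 7 = 6, so 6 days after Friday is Thursday.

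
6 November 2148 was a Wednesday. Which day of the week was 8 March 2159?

Thursday

Day-of-year of November 6, 2148: 311.
Day-of-year of March 8, 2159: 67.
2148 has 366 days, so 366 − 311 = 55 days remain in 2148.
Full years 2149–2158: 8 common + 2 leap = 8×365 + 2×366 = 3652 days.
Total: 55 + 3652 + 67 = 3774 days.
3774 mod 7 = 1, so 1 day after Wednesday is Thursday.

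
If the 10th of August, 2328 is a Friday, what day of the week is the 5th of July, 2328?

Count forward from the earlier date (July 5, 2328) to the later (August 10, 2328):
July 2328: 31 − 5 = 26 days remain.
August 1–10, 2328: 10 days.
Total: 26 + 10 = 36 days.
36 mod 7 = 1, so 1 day before Friday is Thursday.

Thursday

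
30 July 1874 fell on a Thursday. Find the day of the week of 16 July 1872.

Count forward from the earlier date (July 16, 1872) to the later (July 30, 1874):
Day-of-year of July 16, 1872: 198.
Day-of-year of July 30, 1874: 211.
1872 has 366 days, so 366 − 198 = 168 days remain in 1872.
Full years: 1873: 365. Sum = 365.
Total: 168 + 365 + 211 = 744 days.
744 mod 7 = 2, so 2 days before Thursday is Tuesday.

Tuesday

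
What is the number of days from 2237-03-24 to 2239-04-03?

March 2237: 31 − 24 = 7 days remain.
Then 24 full months totalling 730 days.
April 1–3, 2239: 3 days.
Total: 7 + 730 + 3 = 740 days.

740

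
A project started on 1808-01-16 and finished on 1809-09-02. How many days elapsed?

January 1808: 31 − 16 = 15 days remain.
Then 19 full months totalling 578 days.
September 1–2, 1809: 2 days.
Total: 15 + 578 + 2 = 595 days.

595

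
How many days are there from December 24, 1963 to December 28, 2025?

22650

Day-of-year of December 24, 1963: 358.
Day-of-year of December 28, 2025: 362.
1963 has 365 days, so 365 − 358 = 7 days remain in 1963.
Full years 1964–2024: 45 common + 16 leap = 45×365 + 16×366 = 22281 days.
Total: 7 + 22281 + 362 = 22650 days.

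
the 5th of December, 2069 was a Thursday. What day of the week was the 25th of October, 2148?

Friday

Day-of-year of December 5, 2069: 339.
Day-of-year of October 25, 2148: 299.
2069 has 365 days, so 365 − 339 = 26 days remain in 2069.
Full years 2070–2147: 60 common + 18 leap = 60×365 + 18×366 = 28488 days.
Total: 26 + 28488 + 299 = 28813 days.
28813 mod 7 = 1, so 1 day after Thursday is Friday.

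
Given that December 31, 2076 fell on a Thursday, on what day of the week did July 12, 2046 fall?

Thursday

Count forward from the earlier date (July 12, 2046) to the later (December 31, 2076):
Day-of-year of July 12, 2046: 193.
Day-of-year of December 31, 2076: 366.
2046 has 365 days, so 365 − 193 = 172 days remain in 2046.
Full years 2047–2075: 22 common + 7 leap = 22×365 + 7×366 = 10592 days.
Total: 172 + 10592 + 366 = 11130 days.
11130 is a multiple of 7, so July 12, 2046 falls on the same weekday: Thursday.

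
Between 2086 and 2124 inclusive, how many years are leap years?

Years divisible by 4 in [2086, 2124]: 2088, 2092, 2096, 2100, 2104, 2108, 2112, 2116, 2120, 2124.
Of these, 2100 is divisible by 100 but not 400, so not leap.
Leap years: 10 − 1 = 9.

9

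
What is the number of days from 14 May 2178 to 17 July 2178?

64

May 2178: 31 − 14 = 17 days remain.
Then June (30): 30 days.
July 1–17, 2178: 17 days.
Total: 17 + 30 + 17 = 64 days.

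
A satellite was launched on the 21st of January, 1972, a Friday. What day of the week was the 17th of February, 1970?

Tuesday

Count forward from the earlier date (February 17, 1970) to the later (January 21, 1972):
Day-of-year of February 17, 1970: 48.
Day-of-year of January 21, 1972: 21.
1970 has 365 days, so 365 − 48 = 317 days remain in 1970.
Full years: 1971: 365. Sum = 365.
Total: 317 + 365 + 21 = 703 days.
703 mod 7 = 3, so 3 days before Friday is Tuesday.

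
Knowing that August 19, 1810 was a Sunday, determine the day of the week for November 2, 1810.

Friday

August 1810: 31 − 19 = 12 days remain.
Then September (30), October (31): 30 + 31 = 61 days.
November 1–2, 1810: 2 days.
Total: 12 + 61 + 2 = 75 days.
75 mod 7 = 5, so 5 days after Sunday is Friday.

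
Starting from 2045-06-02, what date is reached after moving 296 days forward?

2046-03-25

Count 296 days after June 2, 2045:
June 2045: 30 − 2 = 28 days remain.
Then July (31), August (31), September (30), October (31), November (30), December (31), January (31), February 2046 (28): 31 + 31 + 30 + 31 + 30 + 31 + 31 + 28 = 243 days.
March 1–25, 2046: 25 days.
Residual: 296 days.
Total: 296 days.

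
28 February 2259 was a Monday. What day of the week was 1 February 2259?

Count forward from the earlier date (February 1, 2259) to the later (February 28, 2259):
Within February 2259: 28 − 1 = 27 days.
27 mod 7 = 6, so 6 days before Monday is Tuesday.

Tuesday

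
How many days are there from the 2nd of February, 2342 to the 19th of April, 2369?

9938

Day-of-year of February 2, 2342: 33.
Day-of-year of April 19, 2369: 109.
2342 has 365 days, so 365 − 33 = 332 days remain in 2342.
Full years 2343–2368: 19 common + 7 leap = 19×365 + 7×366 = 9497 days.
Total: 332 + 9497 + 109 = 9938 days.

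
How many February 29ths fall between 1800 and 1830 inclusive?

Years divisible by 4 in [1800, 1830]: 1800, 1804, 1808, 1812, 1816, 1820, 1824, 1828.
Of these, 1800 is divisible by 100 but not 400, so not leap.
Leap years: 8 − 1 = 7.

7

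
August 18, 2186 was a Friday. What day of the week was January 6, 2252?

Day-of-year of August 18, 2186: 230.
Day-of-year of January 6, 2252: 6.
2186 has 365 days, so 365 − 230 = 135 days remain in 2186.
Full years 2187–2251: 50 common + 15 leap = 50×365 + 15×366 = 23740 days.
Total: 135 + 23740 + 6 = 23881 days.
23881 mod 7 = 4, so 4 days after Friday is Tuesday.

Tuesday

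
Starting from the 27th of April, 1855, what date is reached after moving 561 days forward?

the 8th of November, 1856

Count 561 days after April 27, 1855:
April 27, 1855 → April 27, 1856: 366 days (1856 is a leap year).
April 1856: 30 − 27 = 3 days remain.
Then May (31), June (30), July (31), August (31), September (30), October (31): 31 + 30 + 31 + 31 + 30 + 31 = 184 days.
November 1–8, 1856: 8 days.
Residual: 195 days.
Total: 561 days.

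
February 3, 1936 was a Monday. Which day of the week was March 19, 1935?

Tuesday

Count forward from the earlier date (March 19, 1935) to the later (February 3, 1936):
March 1935: 31 − 19 = 12 days remain.
Then 10 full months totalling 306 days.
February 1–3, 1936: 3 days (1936 is a leap year).
Total: 12 + 306 + 3 = 321 days.
321 mod 7 = 6, so 6 days before Monday is Tuesday.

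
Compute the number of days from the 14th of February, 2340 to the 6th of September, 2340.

February 2340: 29 − 14 = 15 days remain (2340 is a leap year, so February has 29 days).
Then March (31), April (30), May (31), June (30), July (31), August (31): 31 + 30 + 31 + 30 + 31 + 31 = 184 days.
September 1–6, 2340: 6 days.
Total: 15 + 184 + 6 = 205 days.

205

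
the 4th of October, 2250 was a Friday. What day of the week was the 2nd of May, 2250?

Count forward from the earlier date (May 2, 2250) to the later (October 4, 2250):
May 2250: 31 − 2 = 29 days remain.
Then June (30), July (31), August (31), September (30): 30 + 31 + 31 + 30 = 122 days.
October 1–4, 2250: 4 days.
Total: 29 + 122 + 4 = 155 days.
155 mod 7 = 1, so 1 day before Friday is Thursday.

Thursday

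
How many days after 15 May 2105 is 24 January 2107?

May 15, 2105 → May 15, 2106: 365 days.
May 2106: 31 − 15 = 16 days remain.
Then June (30), July (31), August (31), September (30), October (31), November (30), December (31): 30 + 31 + 31 + 30 + 31 + 30 + 31 = 214 days.
January 1–24, 2107: 24 days.
Residual: 254 days.
Total: 619 days.

619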